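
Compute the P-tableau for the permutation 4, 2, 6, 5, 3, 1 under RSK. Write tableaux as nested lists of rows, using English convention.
Insert 4: appended to row 1. P = [[4]].
Insert 2: 2 bumps 4 from row 1; 4 starts row 2. P = [[2], [4]].
Insert 6: appended to row 1. P = [[2, 6], [4]].
Insert 5: 5 bumps 6 from row 1; 6 appends to row 2. P = [[2, 5], [4, 6]].
Insert 3: 3 bumps 5 from row 1; 5 bumps 6 from row 2; 6 starts row 3. P = [[2, 3], [4, 5], [6]].
Insert 1: 1 bumps 2 from row 1; 2 bumps 4 from row 2; 4 bumps 6 from row 3; 6 starts row 4. P = [[1, 3], [2, 5], [4], [6]].

So P = [[1, 3], [2, 5], [4], [6]].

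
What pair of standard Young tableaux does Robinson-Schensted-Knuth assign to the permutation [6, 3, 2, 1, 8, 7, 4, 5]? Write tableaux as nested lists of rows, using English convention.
P = [[1, 4, 5], [2, 7], [3, 8], [6]], Q = [[1, 5, 8], [2, 6], [3, 7], [4]]

Insert each entry of the permutation into P by Schensted row insertion, recording in Q the position of each new cell.

Insert 6: appended to row 1. P = [[6]].
Insert 3: 3 bumps 6 from row 1; 6 starts row 2. P = [[3], [6]].
Insert 2: 2 bumps 3 from row 1; 3 bumps 6 from row 2; 6 starts row 3. P = [[2], [3], [6]].
Insert 1: 1 bumps 2 from row 1; 2 bumps 3 from row 2; 3 bumps 6 from row 3; 6 starts row 4. P = [[1], [2], [3], [6]].
Insert 8: appended to row 1. P = [[1, 8], [2], [3], [6]].
Insert 7: 7 bumps 8 from row 1; 8 appends to row 2. P = [[1, 7], [2, 8], [3], [6]].
Insert 4: 4 bumps 7 from row 1; 7 bumps 8 from row 2; 8 appends to row 3. P = [[1, 4], [2, 7], [3, 8], [6]].
Insert 5: appended to row 1. P = [[1, 4, 5], [2, 7], [3, 8], [6]].

So P = [[1, 4, 5], [2, 7], [3, 8], [6]], Q = [[1, 5, 8], [2, 6], [3, 7], [4]].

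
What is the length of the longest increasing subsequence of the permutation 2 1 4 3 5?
3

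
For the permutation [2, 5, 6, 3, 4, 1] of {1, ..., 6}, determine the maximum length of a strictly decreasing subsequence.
3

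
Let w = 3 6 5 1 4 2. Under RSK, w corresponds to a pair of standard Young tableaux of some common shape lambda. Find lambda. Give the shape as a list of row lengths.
[2, 2, 1, 1]

Row-insert each entry into an empty tableau.

After inserting 3: P = [[3]].
After inserting 6: P = [[3, 6]].
After inserting 5: P = [[3, 5], [6]].
After inserting 1: P = [[1, 5], [3], [6]].
After inserting 4: P = [[1, 4], [3, 5], [6]].
After inserting 2: P = [[1, 2], [3, 4], [5], [6]].

The final insertion tableau P = [[1, 2], [3, 4], [5], [6]] has shape [2, 2, 1, 1].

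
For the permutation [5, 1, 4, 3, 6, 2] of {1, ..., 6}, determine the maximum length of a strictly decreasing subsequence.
4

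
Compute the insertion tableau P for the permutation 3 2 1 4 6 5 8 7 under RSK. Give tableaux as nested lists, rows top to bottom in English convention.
Insert 3: appended to row 1. P = [[3]].
Insert 2: 2 bumps 3 from row 1; 3 starts row 2. P = [[2], [3]].
Insert 1: 1 bumps 2 from row 1; 2 bumps 3 from row 2; 3 starts row 3. P = [[1], [2], [3]].
Insert 4: appended to row 1. P = [[1, 4], [2], [3]].
Insert 6: appended to row 1. P = [[1, 4, 6], [2], [3]].
Insert 5: 5 bumps 6 from row 1; 6 appends to row 2. P = [[1, 4, 5], [2, 6], [3]].
Insert 8: appended to row 1. P = [[1, 4, 5, 8], [2, 6], [3]].
Insert 7: 7 bumps 8 from row 1; 8 appends to row 2. P = [[1, 4, 5, 7], [2, 6, 8], [3]].

So P = [[1, 4, 5, 7], [2, 6, 8], [3]].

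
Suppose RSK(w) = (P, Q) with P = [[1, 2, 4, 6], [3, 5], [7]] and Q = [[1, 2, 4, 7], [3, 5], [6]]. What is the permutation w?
Reverse the RSK construction: for i from n down to 1, find the cell of Q containing i, remove the entry at that cell from P, and reverse-bump it up through P; the value ejected from row 1 is w(i).

Step i=7: Q has 7 at row 1, column 4; remove that cell from P, ejecting 6. So w(7) = 6. P is now [[1, 2, 4], [3, 5], [7]].
Step i=6: Q has 6 at row 3, column 1; remove 7 from row 3 of P and reverse-bump: 7 enters row 2 and ejects 5; 5 enters row 1 and ejects 4. So w(6) = 4. P is now [[1, 2, 5], [3, 7]].
Step i=5: Q has 5 at row 2, column 2; remove 7 from row 2 of P and reverse-bump: 7 enters row 1 and ejects 5. So w(5) = 5. P is now [[1, 2, 7], [3]].
Step i=4: Q has 4 at row 1, column 3; remove that cell from P, ejecting 7. So w(4) = 7. P is now [[1, 2], [3]].
Step i=3: Q has 3 at row 2, column 1; remove 3 from row 2 of P and reverse-bump: 3 enters row 1 and ejects 2. So w(3) = 2. P is now [[1, 3]].
Step i=2: Q has 2 at row 1, column 2; remove that cell from P, ejecting 3. So w(2) = 3. P is now [[1]].
Step i=1: Q has 1 at row 1, column 1; remove that cell from P, ejecting 1. So w(1) = 1. P is now [].

So w = 1 3 2 7 5 4 6.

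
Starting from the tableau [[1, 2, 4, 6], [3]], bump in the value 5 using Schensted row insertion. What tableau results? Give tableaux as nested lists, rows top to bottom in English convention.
In row 1, 5 replaces 6 (the leftmost entry greater than 5); 6 is bumped to row 2. 6 is appended to row 2. The new tableau is [[1, 2, 4, 5], [3, 6]].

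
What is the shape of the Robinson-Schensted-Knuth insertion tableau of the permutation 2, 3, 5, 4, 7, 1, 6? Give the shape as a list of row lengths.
[4, 2, 1]

Row-insert each entry into an empty tableau.

After inserting 2: P = [[2]].
After inserting 3: P = [[2, 3]].
After inserting 5: P = [[2, 3, 5]].
After inserting 4: P = [[2, 3, 4], [5]].
After inserting 7: P = [[2, 3, 4, 7], [5]].
After inserting 1: P = [[1, 3, 4, 7], [2], [5]].
After inserting 6: P = [[1, 3, 4, 6], [2, 7], [5]].

The final insertion tableau P = [[1, 3, 4, 6], [2, 7], [5]] has shape [4, 2, 1].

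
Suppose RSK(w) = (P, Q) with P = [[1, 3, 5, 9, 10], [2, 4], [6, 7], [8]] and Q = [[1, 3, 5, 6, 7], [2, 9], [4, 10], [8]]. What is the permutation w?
Reverse RSK: for i = n, n-1, ..., 1, locate i in Q, remove the corresponding corner cell from P, and reverse-bump its entry up through P; the value ejected from row 1 is w(i).

So w = 8 2 6 4 7 9 10 1 5 3.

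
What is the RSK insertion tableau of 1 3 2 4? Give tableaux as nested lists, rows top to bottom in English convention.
Insert 1: appended to row 1. P = [[1]].
Insert 3: appended to row 1. P = [[1, 3]].
Insert 2: 2 bumps 3 from row 1; 3 starts row 2. P = [[1, 2], [3]].
Insert 4: appended to row 1. P = [[1, 2, 4], [3]].

So P = [[1, 2, 4], [3]].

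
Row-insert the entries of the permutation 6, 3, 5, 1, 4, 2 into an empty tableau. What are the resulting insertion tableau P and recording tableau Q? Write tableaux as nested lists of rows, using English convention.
P = [[1, 2], [3, 4], [5], [6]], Q = [[1, 3], [2, 5], [4], [6]]

Insert each entry of the permutation into P by Schensted row insertion, recording in Q the position of each new cell.

Insert 6: appended to row 1. P = [[6]].
Insert 3: 3 bumps 6 from row 1; 6 starts row 2. P = [[3], [6]].
Insert 5: appended to row 1. P = [[3, 5], [6]].
Insert 1: 1 bumps 3 from row 1; 3 bumps 6 from row 2; 6 starts row 3. P = [[1, 5], [3], [6]].
Insert 4: 4 bumps 5 from row 1; 5 appends to row 2. P = [[1, 4], [3, 5], [6]].
Insert 2: 2 bumps 4 from row 1; 4 bumps 5 from row 2; 5 bumps 6 from row 3; 6 starts row 4. P = [[1, 2], [3, 4], [5], [6]].

So P = [[1, 2], [3, 4], [5], [6]], Q = [[1, 3], [2, 5], [4], [6]].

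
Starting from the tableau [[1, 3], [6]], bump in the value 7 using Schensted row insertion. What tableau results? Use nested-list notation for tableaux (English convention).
[[1, 3, 7], [6]]

7 is larger than every entry of row 1, so it is appended to row 1. The new tableau is [[1, 3, 7], [6]].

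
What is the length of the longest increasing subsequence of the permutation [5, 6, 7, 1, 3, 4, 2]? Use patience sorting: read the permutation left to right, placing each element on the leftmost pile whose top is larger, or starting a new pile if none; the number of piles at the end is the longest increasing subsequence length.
5: new pile. tops = [5]
6: new pile. tops = [5, 6]
7: new pile. tops = [5, 6, 7]
1: onto pile 1 (replacing 5). tops = [1, 6, 7]
3: onto pile 2 (replacing 6). tops = [1, 3, 7]
4: onto pile 3 (replacing 7). tops = [1, 3, 4]
2: onto pile 2 (replacing 3). tops = [1, 2, 4]

3 piles, so the longest increasing subsequence has length 3.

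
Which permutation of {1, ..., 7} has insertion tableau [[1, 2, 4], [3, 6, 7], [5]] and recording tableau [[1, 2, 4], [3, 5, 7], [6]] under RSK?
Reverse the RSK construction: for i from n down to 1, find the cell of Q containing i, remove the entry at that cell from P, and reverse-bump it up through P; the value ejected from row 1 is w(i).

Step i=7: Q has 7 at row 2, column 3; remove 7 from row 2 of P and reverse-bump: 7 enters row 1 and ejects 4. So w(7) = 4. P is now [[1, 2, 7], [3, 6], [5]].
Step i=6: Q has 6 at row 3, column 1; remove 5 from row 3 of P and reverse-bump: 5 enters row 2 and ejects 3; 3 enters row 1 and ejects 2. So w(6) = 2. P is now [[1, 3, 7], [5, 6]].
Step i=5: Q has 5 at row 2, column 2; remove 6 from row 2 of P and reverse-bump: 6 enters row 1 and ejects 3. So w(5) = 3. P is now [[1, 6, 7], [5]].
Step i=4: Q has 4 at row 1, column 3; remove that cell from P, ejecting 7. So w(4) = 7. P is now [[1, 6], [5]].
Step i=3: Q has 3 at row 2, column 1; remove 5 from row 2 of P and reverse-bump: 5 enters row 1 and ejects 1. So w(3) = 1. P is now [[5, 6]].
Step i=2: Q has 2 at row 1, column 2; remove that cell from P, ejecting 6. So w(2) = 6. P is now [[5]].
Step i=1: Q has 1 at row 1, column 1; remove that cell from P, ejecting 5. So w(1) = 5. P is now [].

So w = 5 6 1 7 3 2 4.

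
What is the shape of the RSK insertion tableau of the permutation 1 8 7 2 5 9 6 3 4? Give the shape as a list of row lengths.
[4, 2, 2, 1]

Row-insert each entry into an empty tableau.

After inserting 1: P = [[1]].
After inserting 8: P = [[1, 8]].
After inserting 7: P = [[1, 7], [8]].
After inserting 2: P = [[1, 2], [7], [8]].
After inserting 5: P = [[1, 2, 5], [7], [8]].
After inserting 9: P = [[1, 2, 5, 9], [7], [8]].
After inserting 6: P = [[1, 2, 5, 6], [7, 9], [8]].
After inserting 3: P = [[1, 2, 3, 6], [5, 9], [7], [8]].
After inserting 4: P = [[1, 2, 3, 4], [5, 6], [7, 9], [8]].

The final insertion tableau P = [[1, 2, 3, 4], [5, 6], [7, 9], [8]] has shape [4, 2, 2, 1].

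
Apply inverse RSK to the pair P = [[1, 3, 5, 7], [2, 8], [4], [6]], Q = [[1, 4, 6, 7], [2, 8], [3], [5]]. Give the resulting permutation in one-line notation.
Reverse RSK: for i = n, n-1, ..., 1, locate i in Q, remove the corresponding corner cell from P, and reverse-bump its entry up through P; the value ejected from row 1 is w(i).

So w = 6 4 2 3 1 5 8 7.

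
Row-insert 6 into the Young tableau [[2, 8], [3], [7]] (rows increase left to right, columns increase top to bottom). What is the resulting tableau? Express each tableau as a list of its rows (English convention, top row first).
In row 1, 6 replaces 8 (the leftmost entry greater than 6); 8 is bumped to row 2. 8 is appended to row 2. The new tableau is [[2, 6], [3, 8], [7]].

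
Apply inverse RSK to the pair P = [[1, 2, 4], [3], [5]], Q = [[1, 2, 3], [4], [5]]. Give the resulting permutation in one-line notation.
1 3 5 4 2

Reverse the RSK construction: for i from n down to 1, find the cell of Q containing i, remove the entry at that cell from P, and reverse-bump it up through P; the value ejected from row 1 is w(i).

Step i=5: Q has 5 at row 3, column 1; remove 5 from row 3 of P and reverse-bump: 5 enters row 2 and ejects 3; 3 enters row 1 and ejects 2. So w(5) = 2. P is now [[1, 3, 4], [5]].
Step i=4: Q has 4 at row 2, column 1; remove 5 from row 2 of P and reverse-bump: 5 enters row 1 and ejects 4. So w(4) = 4. P is now [[1, 3, 5]].
Step i=3: Q has 3 at row 1, column 3; remove that cell from P, ejecting 5. So w(3) = 5. P is now [[1, 3]].
Step i=2: Q has 2 at row 1, column 2; remove that cell from P, ejecting 3. So w(2) = 3. P is now [[1]].
Step i=1: Q has 1 at row 1, column 1; remove that cell from P, ejecting 1. So w(1) = 1. P is now [].

So w = 1 3 5 4 2.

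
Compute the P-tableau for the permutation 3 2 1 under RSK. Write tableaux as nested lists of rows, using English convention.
P = [[1], [2], [3]]

Insert 3: appended to row 1. P = [[3]].
Insert 2: 2 bumps 3 from row 1; 3 starts row 2. P = [[2], [3]].
Insert 1: 1 bumps 2 from row 1; 2 bumps 3 from row 2; 3 starts row 3. P = [[1], [2], [3]].

So P = [[1], [2], [3]].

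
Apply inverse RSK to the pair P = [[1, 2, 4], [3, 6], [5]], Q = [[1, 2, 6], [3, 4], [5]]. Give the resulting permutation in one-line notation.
Reverse the RSK construction: for i from n down to 1, find the cell of Q containing i, remove the entry at that cell from P, and reverse-bump it up through P; the value ejected from row 1 is w(i).

Step i=6: Q has 6 at row 1, column 3; remove that cell from P, ejecting 4. So w(6) = 4. P is now [[1, 2], [3, 6], [5]].
Step i=5: Q has 5 at row 3, column 1; remove 5 from row 3 of P and reverse-bump: 5 enters row 2 and ejects 3; 3 enters row 1 and ejects 2. So w(5) = 2. P is now [[1, 3], [5, 6]].
Step i=4: Q has 4 at row 2, column 2; remove 6 from row 2 of P and reverse-bump: 6 enters row 1 and ejects 3. So w(4) = 3. P is now [[1, 6], [5]].
Step i=3: Q has 3 at row 2, column 1; remove 5 from row 2 of P and reverse-bump: 5 enters row 1 and ejects 1. So w(3) = 1. P is now [[5, 6]].
Step i=2: Q has 2 at row 1, column 2; remove that cell from P, ejecting 6. So w(2) = 6. P is now [[5]].
Step i=1: Q has 1 at row 1, column 1; remove that cell from P, ejecting 5. So w(1) = 5. P is now [].

So w = 5 6 1 3 2 4.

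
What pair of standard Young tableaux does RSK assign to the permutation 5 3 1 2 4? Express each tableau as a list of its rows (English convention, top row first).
P = [[1, 2, 4], [3], [5]], Q = [[1, 4, 5], [2], [3]]

Insert each entry of the permutation into P by Schensted row insertion, recording in Q the position of each new cell.

Insert 5: appended to row 1. P = [[5]], Q = [[1]].
Insert 3: 3 bumps 5 from row 1; 5 starts row 2. P = [[3], [5]], Q = [[1], [2]].
Insert 1: 1 bumps 3 from row 1; 3 bumps 5 from row 2; 5 starts row 3. P = [[1], [3], [5]], Q = [[1], [2], [3]].
Insert 2: appended to row 1. P = [[1, 2], [3], [5]], Q = [[1, 4], [2], [3]].
Insert 4: appended to row 1. P = [[1, 2, 4], [3], [5]], Q = [[1, 4, 5], [2], [3]].

So P = [[1, 2, 4], [3], [5]], Q = [[1, 4, 5], [2], [3]].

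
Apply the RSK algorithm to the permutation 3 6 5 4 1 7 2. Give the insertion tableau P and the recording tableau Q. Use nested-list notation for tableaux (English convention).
Insert each entry of the permutation into P by Schensted row insertion, recording in Q the position of each new cell.

Insert 3: appended to row 1. P = [[3]].
Insert 6: appended to row 1. P = [[3, 6]].
Insert 5: 5 bumps 6 from row 1; 6 starts row 2. P = [[3, 5], [6]].
Insert 4: 4 bumps 5 from row 1; 5 bumps 6 from row 2; 6 starts row 3. P = [[3, 4], [5], [6]].
Insert 1: 1 bumps 3 from row 1; 3 bumps 5 from row 2; 5 bumps 6 from row 3; 6 starts row 4. P = [[1, 4], [3], [5], [6]].
Insert 7: appended to row 1. P = [[1, 4, 7], [3], [5], [6]].
Insert 2: 2 bumps 4 from row 1; 4 appends to row 2. P = [[1, 2, 7], [3, 4], [5], [6]].

So P = [[1, 2, 7], [3, 4], [5], [6]], Q = [[1, 2, 6], [3, 7], [4], [5]].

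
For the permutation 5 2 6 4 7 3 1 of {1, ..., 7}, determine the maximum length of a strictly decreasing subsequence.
4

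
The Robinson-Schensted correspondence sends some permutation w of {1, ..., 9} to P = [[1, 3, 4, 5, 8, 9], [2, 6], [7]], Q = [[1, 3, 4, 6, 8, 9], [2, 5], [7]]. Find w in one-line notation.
2 1 3 7 4 6 5 8 9

Reverse the RSK construction: for i from n down to 1, find the cell of Q containing i, remove the entry at that cell from P, and reverse-bump it up through P; the value ejected from row 1 is w(i).

Step i=9: Q has 9 at row 1, column 6; remove that cell from P, ejecting 9. So w(9) = 9. P is now [[1, 3, 4, 5, 8], [2, 6], [7]].
Step i=8: Q has 8 at row 1, column 5; remove that cell from P, ejecting 8. So w(8) = 8. P is now [[1, 3, 4, 5], [2, 6], [7]].
Step i=7: Q has 7 at row 3, column 1; remove 7 from row 3 of P and reverse-bump: 7 enters row 2 and ejects 6; 6 enters row 1 and ejects 5. So w(7) = 5. P is now [[1, 3, 4, 6], [2, 7]].
Step i=6: Q has 6 at row 1, column 4; remove that cell from P, ejecting 6. So w(6) = 6. P is now [[1, 3, 4], [2, 7]].
Step i=5: Q has 5 at row 2, column 2; remove 7 from row 2 of P and reverse-bump: 7 enters row 1 and ejects 4. So w(5) = 4. P is now [[1, 3, 7], [2]].
Step i=4: Q has 4 at row 1, column 3; remove that cell from P, ejecting 7. So w(4) = 7. P is now [[1, 3], [2]].
Step i=3: Q has 3 at row 1, column 2; remove that cell from P, ejecting 3. So w(3) = 3. P is now [[1], [2]].
Step i=2: Q has 2 at row 2, column 1; remove 2 from row 2 of P and reverse-bump: 2 enters row 1 and ejects 1. So w(2) = 1. P is now [[2]].
Step i=1: Q has 1 at row 1, column 1; remove that cell from P, ejecting 2. So w(1) = 2. P is now [].

So w = 2 1 3 7 4 6 5 8 9.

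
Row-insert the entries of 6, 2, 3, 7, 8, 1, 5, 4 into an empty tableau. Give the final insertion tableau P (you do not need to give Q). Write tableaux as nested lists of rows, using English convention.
P = [[1, 3, 4, 8], [2, 5], [6, 7]]

Insert 6: appended to row 1. P = [[6]].
Insert 2: 2 bumps 6 from row 1; 6 starts row 2. P = [[2], [6]].
Insert 3: appended to row 1. P = [[2, 3], [6]].
Insert 7: appended to row 1. P = [[2, 3, 7], [6]].
Insert 8: appended to row 1. P = [[2, 3, 7, 8], [6]].
Insert 1: 1 bumps 2 from row 1; 2 bumps 6 from row 2; 6 starts row 3. P = [[1, 3, 7, 8], [2], [6]].
Insert 5: 5 bumps 7 from row 1; 7 appends to row 2. P = [[1, 3, 5, 8], [2, 7], [6]].
Insert 4: 4 bumps 5 from row 1; 5 bumps 7 from row 2; 7 appends to row 3. P = [[1, 3, 4, 8], [2, 5], [6, 7]].

So P = [[1, 3, 4, 8], [2, 5], [6, 7]].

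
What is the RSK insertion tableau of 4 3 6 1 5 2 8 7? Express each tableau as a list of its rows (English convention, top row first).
P = [[1, 2, 7], [3, 5, 8], [4, 6]]

Insert 4: appended to row 1. P = [[4]].
Insert 3: 3 bumps 4 from row 1; 4 starts row 2. P = [[3], [4]].
Insert 6: appended to row 1. P = [[3, 6], [4]].
Insert 1: 1 bumps 3 from row 1; 3 bumps 4 from row 2; 4 starts row 3. P = [[1, 6], [3], [4]].
Insert 5: 5 bumps 6 from row 1; 6 appends to row 2. P = [[1, 5], [3, 6], [4]].
Insert 2: 2 bumps 5 from row 1; 5 bumps 6 from row 2; 6 appends to row 3. P = [[1, 2], [3, 5], [4, 6]].
Insert 8: appended to row 1. P = [[1, 2, 8], [3, 5], [4, 6]].
Insert 7: 7 bumps 8 from row 1; 8 appends to row 2. P = [[1, 2, 7], [3, 5, 8], [4, 6]].

So P = [[1, 2, 7], [3, 5, 8], [4, 6]].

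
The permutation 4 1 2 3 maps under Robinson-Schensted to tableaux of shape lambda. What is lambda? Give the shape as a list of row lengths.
[3, 1]

Row-insert each entry into an empty tableau.

After inserting 4: P = [[4]].
After inserting 1: P = [[1], [4]].
After inserting 2: P = [[1, 2], [4]].
After inserting 3: P = [[1, 2, 3], [4]].

The final insertion tableau P = [[1, 2, 3], [4]] has shape [3, 1].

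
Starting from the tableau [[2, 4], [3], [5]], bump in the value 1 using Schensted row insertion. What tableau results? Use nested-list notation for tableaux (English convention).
[[1, 4], [2], [3], [5]]

In row 1, 1 replaces 2 (the leftmost entry greater than 1); 2 is bumped to row 2. In row 2, 2 replaces 3 (the leftmost entry greater than 2); 3 is bumped to row 3. In row 3, 3 replaces 5 (the leftmost entry greater than 3); 5 is bumped to row 4. 5 starts a new row 4. The new tableau is [[1, 4], [2], [3], [5]].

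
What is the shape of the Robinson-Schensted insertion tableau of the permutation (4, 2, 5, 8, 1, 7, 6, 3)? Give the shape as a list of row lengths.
[3, 2, 2, 1]

Row-insert each entry into an empty tableau.

After inserting 4: P = [[4]].
After inserting 2: P = [[2], [4]].
After inserting 5: P = [[2, 5], [4]].
After inserting 8: P = [[2, 5, 8], [4]].
After inserting 1: P = [[1, 5, 8], [2], [4]].
After inserting 7: P = [[1, 5, 7], [2, 8], [4]].
After inserting 6: P = [[1, 5, 6], [2, 7], [4, 8]].
After inserting 3: P = [[1, 3, 6], [2, 5], [4, 7], [8]].

The final insertion tableau P = [[1, 3, 6], [2, 5], [4, 7], [8]] has shape [3, 2, 2, 1].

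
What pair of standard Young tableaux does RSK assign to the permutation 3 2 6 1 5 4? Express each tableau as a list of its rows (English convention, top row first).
P = [[1, 4], [2, 5], [3, 6]], Q = [[1, 3], [2, 5], [4, 6]]

Insert each entry of the permutation into P by Schensted row insertion, recording in Q the position of each new cell.

Insert 3: appended to row 1. P = [[3]].
Insert 2: 2 bumps 3 from row 1; 3 starts row 2. P = [[2], [3]].
Insert 6: appended to row 1. P = [[2, 6], [3]].
Insert 1: 1 bumps 2 from row 1; 2 bumps 3 from row 2; 3 starts row 3. P = [[1, 6], [2], [3]].
Insert 5: 5 bumps 6 from row 1; 6 appends to row 2. P = [[1, 5], [2, 6], [3]].
Insert 4: 4 bumps 5 from row 1; 5 bumps 6 from row 2; 6 appends to row 3. P = [[1, 4], [2, 5], [3, 6]].

So P = [[1, 4], [2, 5], [3, 6]], Q = [[1, 3], [2, 5], [4, 6]].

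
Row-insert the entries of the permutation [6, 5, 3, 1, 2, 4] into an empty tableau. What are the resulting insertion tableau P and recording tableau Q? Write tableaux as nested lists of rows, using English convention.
Insert each entry of the permutation into P by Schensted row insertion, recording in Q the position of each new cell.

Insert 6: appended to row 1. P = [[6]], Q = [[1]].
Insert 5: 5 bumps 6 from row 1; 6 starts row 2. P = [[5], [6]], Q = [[1], [2]].
Insert 3: 3 bumps 5 from row 1; 5 bumps 6 from row 2; 6 starts row 3. P = [[3], [5], [6]], Q = [[1], [2], [3]].
Insert 1: 1 bumps 3 from row 1; 3 bumps 5 from row 2; 5 bumps 6 from row 3; 6 starts row 4. P = [[1], [3], [5], [6]], Q = [[1], [2], [3], [4]].
Insert 2: appended to row 1. P = [[1, 2], [3], [5], [6]], Q = [[1, 5], [2], [3], [4]].
Insert 4: appended to row 1. P = [[1, 2, 4], [3], [5], [6]], Q = [[1, 5, 6], [2], [3], [4]].

So P = [[1, 2, 4], [3], [5], [6]], Q = [[1, 5, 6], [2], [3], [4]].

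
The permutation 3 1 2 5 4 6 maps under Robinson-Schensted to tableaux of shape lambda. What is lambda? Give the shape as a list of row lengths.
[4, 2]

RSK row insertion gives P = [[1, 2, 4, 6], [3, 5]], which has shape [4, 2].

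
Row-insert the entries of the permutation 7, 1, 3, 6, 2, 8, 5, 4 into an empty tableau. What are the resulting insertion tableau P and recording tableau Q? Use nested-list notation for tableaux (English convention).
P = [[1, 2, 4, 8], [3, 5], [6], [7]], Q = [[1, 3, 4, 6], [2, 7], [5], [8]]

Insert each entry of the permutation into P by Schensted row insertion, recording in Q the position of each new cell.

Insert 7: appended to row 1. P = [[7]].
Insert 1: 1 bumps 7 from row 1; 7 starts row 2. P = [[1], [7]].
Insert 3: appended to row 1. P = [[1, 3], [7]].
Insert 6: appended to row 1. P = [[1, 3, 6], [7]].
Insert 2: 2 bumps 3 from row 1; 3 bumps 7 from row 2; 7 starts row 3. P = [[1, 2, 6], [3], [7]].
Insert 8: appended to row 1. P = [[1, 2, 6, 8], [3], [7]].
Insert 5: 5 bumps 6 from row 1; 6 appends to row 2. P = [[1, 2, 5, 8], [3, 6], [7]].
Insert 4: 4 bumps 5 from row 1; 5 bumps 6 from row 2; 6 bumps 7 from row 3; 7 starts row 4. P = [[1, 2, 4, 8], [3, 5], [6], [7]].

So P = [[1, 2, 4, 8], [3, 5], [6], [7]], Q = [[1, 3, 4, 6], [2, 7], [5], [8]].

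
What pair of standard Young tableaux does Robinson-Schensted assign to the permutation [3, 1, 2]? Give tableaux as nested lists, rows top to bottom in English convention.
P = [[1, 2], [3]], Q = [[1, 3], [2]]

Insert each entry of the permutation into P by Schensted row insertion, recording in Q the position of each new cell.

Insert 3: appended to row 1. P = [[3]].
Insert 1: 1 bumps 3 from row 1; 3 starts row 2. P = [[1], [3]].
Insert 2: appended to row 1. P = [[1, 2], [3]].

So P = [[1, 2], [3]], Q = [[1, 3], [2]].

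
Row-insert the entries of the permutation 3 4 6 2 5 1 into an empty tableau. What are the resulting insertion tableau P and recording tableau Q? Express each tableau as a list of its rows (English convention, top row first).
Insert each entry of the permutation into P by Schensted row insertion, recording in Q the position of each new cell.

Insert 3: appended to row 1. P = [[3]], Q = [[1]].
Insert 4: appended to row 1. P = [[3, 4]], Q = [[1, 2]].
Insert 6: appended to row 1. P = [[3, 4, 6]], Q = [[1, 2, 3]].
Insert 2: 2 bumps 3 from row 1; 3 starts row 2. P = [[2, 4, 6], [3]], Q = [[1, 2, 3], [4]].
Insert 5: 5 bumps 6 from row 1; 6 appends to row 2. P = [[2, 4, 5], [3, 6]], Q = [[1, 2, 3], [4, 5]].
Insert 1: 1 bumps 2 from row 1; 2 bumps 3 from row 2; 3 starts row 3. P = [[1, 4, 5], [2, 6], [3]], Q = [[1, 2, 3], [4, 5], [6]].

So P = [[1, 4, 5], [2, 6], [3]], Q = [[1, 2, 3], [4, 5], [6]].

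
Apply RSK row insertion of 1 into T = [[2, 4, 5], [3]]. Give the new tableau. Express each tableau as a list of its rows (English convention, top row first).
[[1, 4, 5], [2], [3]]

In row 1, 1 replaces 2 (the leftmost entry greater than 1); 2 is bumped to row 2. In row 2, 2 replaces 3 (the leftmost entry greater than 2); 3 is bumped to row 3. 3 starts a new row 3. The new tableau is [[1, 4, 5], [2], [3]].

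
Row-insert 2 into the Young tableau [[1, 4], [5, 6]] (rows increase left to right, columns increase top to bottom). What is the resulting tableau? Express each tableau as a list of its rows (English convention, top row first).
[[1, 2], [4, 6], [5]]

In row 1, 2 replaces 4 (the leftmost entry greater than 2); 4 is bumped to row 2. In row 2, 4 replaces 5 (the leftmost entry greater than 4); 5 is bumped to row 3. 5 starts a new row 3. The new tableau is [[1, 2], [4, 6], [5]].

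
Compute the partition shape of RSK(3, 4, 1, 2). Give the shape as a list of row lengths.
RSK row insertion gives P = [[1, 2], [3, 4]], which has shape [2, 2].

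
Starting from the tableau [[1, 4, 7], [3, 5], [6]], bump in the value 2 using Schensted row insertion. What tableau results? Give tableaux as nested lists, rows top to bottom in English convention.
In row 1, 2 replaces 4 (the leftmost entry greater than 2); 4 is bumped to row 2. In row 2, 4 replaces 5 (the leftmost entry greater than 4); 5 is bumped to row 3. In row 3, 5 replaces 6 (the leftmost entry greater than 5); 6 is bumped to row 4. 6 starts a new row 4. The new tableau is [[1, 2, 7], [3, 4], [5], [6]].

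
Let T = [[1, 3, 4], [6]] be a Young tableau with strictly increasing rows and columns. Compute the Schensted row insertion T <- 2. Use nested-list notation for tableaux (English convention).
[[1, 2, 4], [3], [6]]

In row 1, 2 replaces 3 (the leftmost entry greater than 2); 3 is bumped to row 2. In row 2, 3 replaces 6 (the leftmost entry greater than 3); 6 is bumped to row 3. 6 starts a new row 3. The new tableau is [[1, 2, 4], [3], [6]].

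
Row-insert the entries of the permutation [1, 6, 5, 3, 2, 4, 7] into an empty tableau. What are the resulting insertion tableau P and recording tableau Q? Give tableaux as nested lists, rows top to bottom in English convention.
Insert each entry of the permutation into P by Schensted row insertion, recording in Q the position of each new cell.

After inserting 1: P = [[1]].
After inserting 6: P = [[1, 6]].
After inserting 5: P = [[1, 5], [6]].
After inserting 3: P = [[1, 3], [5], [6]].
After inserting 2: P = [[1, 2], [3], [5], [6]].
After inserting 4: P = [[1, 2, 4], [3], [5], [6]].
After inserting 7: P = [[1, 2, 4, 7], [3], [5], [6]].

So P = [[1, 2, 4, 7], [3], [5], [6]], Q = [[1, 2, 6, 7], [3], [4], [5]].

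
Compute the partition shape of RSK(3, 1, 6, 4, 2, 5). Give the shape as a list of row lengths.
Row-insert each entry into an empty tableau.

After inserting 3: P = [[3]].
After inserting 1: P = [[1], [3]].
After inserting 6: P = [[1, 6], [3]].
After inserting 4: P = [[1, 4], [3, 6]].
After inserting 2: P = [[1, 2], [3, 4], [6]].
After inserting 5: P = [[1, 2, 5], [3, 4], [6]].

The final insertion tableau P = [[1, 2, 5], [3, 4], [6]] has shape [3, 2, 1].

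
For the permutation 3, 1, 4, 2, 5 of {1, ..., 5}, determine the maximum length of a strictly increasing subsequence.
3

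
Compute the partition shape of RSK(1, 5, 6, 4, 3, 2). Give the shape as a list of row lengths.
Row-insert each entry into an empty tableau.

After inserting 1: P = [[1]].
After inserting 5: P = [[1, 5]].
After inserting 6: P = [[1, 5, 6]].
After inserting 4: P = [[1, 4, 6], [5]].
After inserting 3: P = [[1, 3, 6], [4], [5]].
After inserting 2: P = [[1, 2, 6], [3], [4], [5]].

The final insertion tableau P = [[1, 2, 6], [3], [4], [5]] has shape [3, 1, 1, 1].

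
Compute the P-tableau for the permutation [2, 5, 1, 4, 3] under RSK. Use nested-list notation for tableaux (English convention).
P = [[1, 3], [2, 4], [5]]

Insert 2: appended to row 1. P = [[2]].
Insert 5: appended to row 1. P = [[2, 5]].
Insert 1: 1 bumps 2 from row 1; 2 starts row 2. P = [[1, 5], [2]].
Insert 4: 4 bumps 5 from row 1; 5 appends to row 2. P = [[1, 4], [2, 5]].
Insert 3: 3 bumps 4 from row 1; 4 bumps 5 from row 2; 5 starts row 3. P = [[1, 3], [2, 4], [5]].

So P = [[1, 3], [2, 4], [5]].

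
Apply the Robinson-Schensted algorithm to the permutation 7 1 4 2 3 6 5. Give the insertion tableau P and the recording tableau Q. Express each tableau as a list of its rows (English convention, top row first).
P = [[1, 2, 3, 5], [4, 6], [7]], Q = [[1, 3, 5, 6], [2, 7], [4]]

Insert each entry of the permutation into P by Schensted row insertion, recording in Q the position of each new cell.

Insert 7: appended to row 1. P = [[7]].
Insert 1: 1 bumps 7 from row 1; 7 starts row 2. P = [[1], [7]].
Insert 4: appended to row 1. P = [[1, 4], [7]].
Insert 2: 2 bumps 4 from row 1; 4 bumps 7 from row 2; 7 starts row 3. P = [[1, 2], [4], [7]].
Insert 3: appended to row 1. P = [[1, 2, 3], [4], [7]].
Insert 6: appended to row 1. P = [[1, 2, 3, 6], [4], [7]].
Insert 5: 5 bumps 6 from row 1; 6 appends to row 2. P = [[1, 2, 3, 5], [4, 6], [7]].

So P = [[1, 2, 3, 5], [4, 6], [7]], Q = [[1, 3, 5, 6], [2, 7], [4]].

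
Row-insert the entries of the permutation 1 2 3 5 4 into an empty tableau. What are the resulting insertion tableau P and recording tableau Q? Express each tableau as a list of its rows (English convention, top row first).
P = [[1, 2, 3, 4], [5]], Q = [[1, 2, 3, 4], [5]]

Insert each entry of the permutation into P by Schensted row insertion, recording in Q the position of each new cell.

Insert 1: appended to row 1. P = [[1]].
Insert 2: appended to row 1. P = [[1, 2]].
Insert 3: appended to row 1. P = [[1, 2, 3]].
Insert 5: appended to row 1. P = [[1, 2, 3, 5]].
Insert 4: 4 bumps 5 from row 1; 5 starts row 2. P = [[1, 2, 3, 4], [5]].

So P = [[1, 2, 3, 4], [5]], Q = [[1, 2, 3, 4], [5]].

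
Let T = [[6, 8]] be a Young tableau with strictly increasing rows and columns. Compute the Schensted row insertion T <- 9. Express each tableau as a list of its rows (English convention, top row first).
[[6, 8, 9]]

9 is larger than every entry of row 1, so it is appended to row 1. The new tableau is [[6, 8, 9]].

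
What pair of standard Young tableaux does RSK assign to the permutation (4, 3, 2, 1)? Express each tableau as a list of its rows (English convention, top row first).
P = [[1], [2], [3], [4]], Q = [[1], [2], [3], [4]]

Insert each entry of the permutation into P by Schensted row insertion, recording in Q the position of each new cell.

Insert 4: appended to row 1. P = [[4]].
Insert 3: 3 bumps 4 from row 1; 4 starts row 2. P = [[3], [4]].
Insert 2: 2 bumps 3 from row 1; 3 bumps 4 from row 2; 4 starts row 3. P = [[2], [3], [4]].
Insert 1: 1 bumps 2 from row 1; 2 bumps 3 from row 2; 3 bumps 4 from row 3; 4 starts row 4. P = [[1], [2], [3], [4]].

So P = [[1], [2], [3], [4]], Q = [[1], [2], [3], [4]].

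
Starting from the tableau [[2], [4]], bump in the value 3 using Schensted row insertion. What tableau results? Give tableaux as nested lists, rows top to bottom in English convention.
3 is larger than every entry of row 1, so it is appended to row 1. The new tableau is [[2, 3], [4]].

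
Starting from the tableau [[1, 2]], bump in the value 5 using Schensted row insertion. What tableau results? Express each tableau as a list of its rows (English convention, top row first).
5 is larger than every entry of row 1, so it is appended to row 1. The new tableau is [[1, 2, 5]].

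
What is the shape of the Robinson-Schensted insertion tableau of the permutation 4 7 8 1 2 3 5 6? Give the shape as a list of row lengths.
Row-insert each entry into an empty tableau.

After inserting 4: P = [[4]].
After inserting 7: P = [[4, 7]].
After inserting 8: P = [[4, 7, 8]].
After inserting 1: P = [[1, 7, 8], [4]].
After inserting 2: P = [[1, 2, 8], [4, 7]].
After inserting 3: P = [[1, 2, 3], [4, 7, 8]].
After inserting 5: P = [[1, 2, 3, 5], [4, 7, 8]].
After inserting 6: P = [[1, 2, 3, 5, 6], [4, 7, 8]].

The final insertion tableau P = [[1, 2, 3, 5, 6], [4, 7, 8]] has shape [5, 3].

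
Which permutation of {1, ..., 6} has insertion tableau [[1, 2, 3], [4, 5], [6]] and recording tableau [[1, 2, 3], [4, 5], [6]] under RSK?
Reverse the RSK construction: for i from n down to 1, find the cell of Q containing i, remove the entry at that cell from P, and reverse-bump it up through P; the value ejected from row 1 is w(i).

Step i=6: Q has 6 at row 3, column 1; remove 6 from row 3 of P and reverse-bump: 6 enters row 2 and ejects 5; 5 enters row 1 and ejects 3. So w(6) = 3. P is now [[1, 2, 5], [4, 6]].
Step i=5: Q has 5 at row 2, column 2; remove 6 from row 2 of P and reverse-bump: 6 enters row 1 and ejects 5. So w(5) = 5. P is now [[1, 2, 6], [4]].
Step i=4: Q has 4 at row 2, column 1; remove 4 from row 2 of P and reverse-bump: 4 enters row 1 and ejects 2. So w(4) = 2. P is now [[1, 4, 6]].
Step i=3: Q has 3 at row 1, column 3; remove that cell from P, ejecting 6. So w(3) = 6. P is now [[1, 4]].
Step i=2: Q has 2 at row 1, column 2; remove that cell from P, ejecting 4. So w(2) = 4. P is now [[1]].
Step i=1: Q has 1 at row 1, column 1; remove that cell from P, ejecting 1. So w(1) = 1. P is now [].

So w = 1 4 6 2 5 3.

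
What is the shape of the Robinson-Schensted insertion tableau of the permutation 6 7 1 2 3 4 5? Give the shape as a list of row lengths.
[5, 2]

Row-insert each entry into an empty tableau.

After inserting 6: P = [[6]].
After inserting 7: P = [[6, 7]].
After inserting 1: P = [[1, 7], [6]].
After inserting 2: P = [[1, 2], [6, 7]].
After inserting 3: P = [[1, 2, 3], [6, 7]].
After inserting 4: P = [[1, 2, 3, 4], [6, 7]].
After inserting 5: P = [[1, 2, 3, 4, 5], [6, 7]].

The final insertion tableau P = [[1, 2, 3, 4, 5], [6, 7]] has shape [5, 2].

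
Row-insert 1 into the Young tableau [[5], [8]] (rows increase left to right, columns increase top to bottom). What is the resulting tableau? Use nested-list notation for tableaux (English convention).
In row 1, 1 replaces 5 (the leftmost entry greater than 1); 5 is bumped to row 2. In row 2, 5 replaces 8 (the leftmost entry greater than 5); 8 is bumped to row 3. 8 starts a new row 3. The new tableau is [[1], [5], [8]].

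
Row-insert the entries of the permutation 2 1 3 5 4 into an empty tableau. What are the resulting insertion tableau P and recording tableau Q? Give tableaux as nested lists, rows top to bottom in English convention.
P = [[1, 3, 4], [2, 5]], Q = [[1, 3, 4], [2, 5]]

Insert each entry of the permutation into P by Schensted row insertion, recording in Q the position of each new cell.

Insert 2: appended to row 1. P = [[2]].
Insert 1: 1 bumps 2 from row 1; 2 starts row 2. P = [[1], [2]].
Insert 3: appended to row 1. P = [[1, 3], [2]].
Insert 5: appended to row 1. P = [[1, 3, 5], [2]].
Insert 4: 4 bumps 5 from row 1; 5 appends to row 2. P = [[1, 3, 4], [2, 5]].

So P = [[1, 3, 4], [2, 5]], Q = [[1, 3, 4], [2, 5]].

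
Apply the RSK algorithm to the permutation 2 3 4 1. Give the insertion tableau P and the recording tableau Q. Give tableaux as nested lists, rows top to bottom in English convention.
P = [[1, 3, 4], [2]], Q = [[1, 2, 3], [4]]

Insert each entry of the permutation into P by Schensted row insertion, recording in Q the position of each new cell.

After inserting 2: P = [[2]].
After inserting 3: P = [[2, 3]].
After inserting 4: P = [[2, 3, 4]].
After inserting 1: P = [[1, 3, 4], [2]].

So P = [[1, 3, 4], [2]], Q = [[1, 2, 3], [4]].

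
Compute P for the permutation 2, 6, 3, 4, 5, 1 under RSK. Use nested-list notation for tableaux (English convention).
P = [[1, 3, 4, 5], [2], [6]]

Insert 2: appended to row 1. P = [[2]].
Insert 6: appended to row 1. P = [[2, 6]].
Insert 3: 3 bumps 6 from row 1; 6 starts row 2. P = [[2, 3], [6]].
Insert 4: appended to row 1. P = [[2, 3, 4], [6]].
Insert 5: appended to row 1. P = [[2, 3, 4, 5], [6]].
Insert 1: 1 bumps 2 from row 1; 2 bumps 6 from row 2; 6 starts row 3. P = [[1, 3, 4, 5], [2], [6]].

So P = [[1, 3, 4, 5], [2], [6]].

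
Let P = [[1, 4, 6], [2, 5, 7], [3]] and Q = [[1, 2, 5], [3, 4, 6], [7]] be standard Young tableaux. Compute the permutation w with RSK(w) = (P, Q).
Reverse the RSK construction: for i from n down to 1, find the cell of Q containing i, remove the entry at that cell from P, and reverse-bump it up through P; the value ejected from row 1 is w(i).

Step i=7: Q has 7 at row 3, column 1; remove 3 from row 3 of P and reverse-bump: 3 enters row 2 and ejects 2; 2 enters row 1 and ejects 1. So w(7) = 1. P is now [[2, 4, 6], [3, 5, 7]].
Step i=6: Q has 6 at row 2, column 3; remove 7 from row 2 of P and reverse-bump: 7 enters row 1 and ejects 6. So w(6) = 6. P is now [[2, 4, 7], [3, 5]].
Step i=5: Q has 5 at row 1, column 3; remove that cell from P, ejecting 7. So w(5) = 7. P is now [[2, 4], [3, 5]].
Step i=4: Q has 4 at row 2, column 2; remove 5 from row 2 of P and reverse-bump: 5 enters row 1 and ejects 4. So w(4) = 4. P is now [[2, 5], [3]].
Step i=3: Q has 3 at row 2, column 1; remove 3 from row 2 of P and reverse-bump: 3 enters row 1 and ejects 2. So w(3) = 2. P is now [[3, 5]].
Step i=2: Q has 2 at row 1, column 2; remove that cell from P, ejecting 5. So w(2) = 5. P is now [[3]].
Step i=1: Q has 1 at row 1, column 1; remove that cell from P, ejecting 3. So w(1) = 3. P is now [].

So w = 3 5 2 4 7 6 1.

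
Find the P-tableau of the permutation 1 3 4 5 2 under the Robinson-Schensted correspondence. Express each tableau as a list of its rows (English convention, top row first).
Insert 1: appended to row 1. P = [[1]].
Insert 3: appended to row 1. P = [[1, 3]].
Insert 4: appended to row 1. P = [[1, 3, 4]].
Insert 5: appended to row 1. P = [[1, 3, 4, 5]].
Insert 2: 2 bumps 3 from row 1; 3 starts row 2. P = [[1, 2, 4, 5], [3]].

So P = [[1, 2, 4, 5], [3]].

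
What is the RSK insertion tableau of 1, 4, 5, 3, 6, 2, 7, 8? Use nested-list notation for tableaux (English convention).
Insert 1: appended to row 1. P = [[1]].
Insert 4: appended to row 1. P = [[1, 4]].
Insert 5: appended to row 1. P = [[1, 4, 5]].
Insert 3: 3 bumps 4 from row 1; 4 starts row 2. P = [[1, 3, 5], [4]].
Insert 6: appended to row 1. P = [[1, 3, 5, 6], [4]].
Insert 2: 2 bumps 3 from row 1; 3 bumps 4 from row 2; 4 starts row 3. P = [[1, 2, 5, 6], [3], [4]].
Insert 7: appended to row 1. P = [[1, 2, 5, 6, 7], [3], [4]].
Insert 8: appended to row 1. P = [[1, 2, 5, 6, 7, 8], [3], [4]].

So P = [[1, 2, 5, 6, 7, 8], [3], [4]].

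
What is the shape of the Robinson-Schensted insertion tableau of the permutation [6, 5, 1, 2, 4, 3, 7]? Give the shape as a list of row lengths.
[4, 1, 1, 1]

Row-insert each entry into an empty tableau.

After inserting 6: P = [[6]].
After inserting 5: P = [[5], [6]].
After inserting 1: P = [[1], [5], [6]].
After inserting 2: P = [[1, 2], [5], [6]].
After inserting 4: P = [[1, 2, 4], [5], [6]].
After inserting 3: P = [[1, 2, 3], [4], [5], [6]].
After inserting 7: P = [[1, 2, 3, 7], [4], [5], [6]].

The final insertion tableau P = [[1, 2, 3, 7], [4], [5], [6]] has shape [4, 1, 1, 1].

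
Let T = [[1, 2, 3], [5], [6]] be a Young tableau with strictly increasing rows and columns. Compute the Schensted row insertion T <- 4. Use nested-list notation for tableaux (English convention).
4 is larger than every entry of row 1, so it is appended to row 1. The new tableau is [[1, 2, 3, 4], [5], [6]].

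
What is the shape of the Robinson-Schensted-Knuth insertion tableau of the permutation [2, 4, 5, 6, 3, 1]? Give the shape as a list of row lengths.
Row-insert each entry into an empty tableau.

After inserting 2: P = [[2]].
After inserting 4: P = [[2, 4]].
After inserting 5: P = [[2, 4, 5]].
After inserting 6: P = [[2, 4, 5, 6]].
After inserting 3: P = [[2, 3, 5, 6], [4]].
After inserting 1: P = [[1, 3, 5, 6], [2], [4]].

The final insertion tableau P = [[1, 3, 5, 6], [2], [4]] has shape [4, 1, 1].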